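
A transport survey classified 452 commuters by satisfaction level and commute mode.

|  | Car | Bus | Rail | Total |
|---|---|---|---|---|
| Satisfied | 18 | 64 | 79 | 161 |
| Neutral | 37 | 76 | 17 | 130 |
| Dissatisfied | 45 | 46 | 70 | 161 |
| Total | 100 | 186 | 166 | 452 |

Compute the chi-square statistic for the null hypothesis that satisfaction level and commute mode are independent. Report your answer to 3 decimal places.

Grand total N = 452.
Expected counts (row total × column total / N):
  Satisfied, Car: 161×100/452 = 35.6195
  Satisfied, Bus: 161×186/452 = 66.2522
  Satisfied, Rail: 161×166/452 = 59.1283
  Neutral, Car: 130×100/452 = 28.7611
  Neutral, Bus: 130×186/452 = 53.4956
  Neutral, Rail: 130×166/452 = 47.7434
  Dissatisfied, Car: 161×100/452 = 35.6195
  Dissatisfied, Bus: 161×186/452 = 66.2522
  Dissatisfied, Rail: 161×166/452 = 59.1283
Contributions (O − E)²/E:
  (18 − 35.6195)²/35.6195 = 8.7156
  (64 − 66.2522)²/66.2522 = 0.0766
  (79 − 59.1283)²/59.1283 = 6.6784
  (37 − 28.7611)²/28.7611 = 2.3601
  (76 − 53.4956)²/53.4956 = 9.4671
  (17 − 47.7434)²/47.7434 = 19.7966
  (45 − 35.6195)²/35.6195 = 2.4704
  (46 − 66.2522)²/66.2522 = 6.1908
  (70 − 59.1283)²/59.1283 = 1.9989
χ² = 8.7156 + 0.0766 + 6.6784 + 2.3601 + 9.4671 + 19.7966 + 2.4704 + 6.1908 + 1.9989 = 57.755

57.755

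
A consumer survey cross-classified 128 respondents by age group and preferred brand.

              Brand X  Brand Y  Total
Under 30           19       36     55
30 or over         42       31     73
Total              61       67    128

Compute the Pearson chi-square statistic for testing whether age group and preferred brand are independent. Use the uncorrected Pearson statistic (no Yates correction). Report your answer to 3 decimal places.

6.645

Grand total N = 128.
Expected counts (row total × column total / N):
  Under 30, Brand X: 55×61/128 = 26.2109
  Under 30, Brand Y: 55×67/128 = 28.7891
  30 or over, Brand X: 73×61/128 = 34.7891
  30 or over, Brand Y: 73×67/128 = 38.2109
Contributions (O − E)²/E:
  (19 − 26.2109)²/26.2109 = 1.9838
  (36 − 28.7891)²/28.7891 = 1.8061
  (42 − 34.7891)²/34.7891 = 1.4946
  (31 − 38.2109)²/38.2109 = 1.3608
χ² = 1.9838 + 1.8061 + 1.4946 + 1.3608 = 6.645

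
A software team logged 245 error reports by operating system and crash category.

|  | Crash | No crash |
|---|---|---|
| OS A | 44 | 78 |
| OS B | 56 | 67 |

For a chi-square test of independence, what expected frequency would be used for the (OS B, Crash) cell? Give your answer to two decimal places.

Row total (OS B) = 123; column total (Crash) = 100; grand total N = 245.
Expected count = (row total × column total) / N = 123 × 100 / 245 = 50.20.

50.20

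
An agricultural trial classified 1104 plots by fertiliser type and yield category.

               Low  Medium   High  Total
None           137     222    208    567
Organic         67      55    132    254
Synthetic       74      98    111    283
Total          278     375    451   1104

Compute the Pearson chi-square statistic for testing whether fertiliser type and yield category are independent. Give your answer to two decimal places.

Grand total N = 1104.
Expected counts (row total × column total / N):
  None, Low: 567×278/1104 = 142.777
  None, Medium: 567×375/1104 = 192.595
  None, High: 567×451/1104 = 231.628
  Organic, Low: 254×278/1104 = 63.960
  Organic, Medium: 254×375/1104 = 86.277
  Organic, High: 254×451/1104 = 103.763
  Synthetic, Low: 283×278/1104 = 71.263
  Synthetic, Medium: 283×375/1104 = 96.128
  Synthetic, High: 283×451/1104 = 115.610
Contributions (O − E)²/E:
  (137 − 142.777)²/142.777 = 0.2337
  (222 − 192.595)²/192.595 = 4.4895
  (208 − 231.628)²/231.628 = 2.4103
  (67 − 63.960)²/63.960 = 0.1445
  (55 − 86.277)²/86.277 = 11.3385
  (132 − 103.763)²/103.763 = 7.6841
  (74 − 71.263)²/71.263 = 0.1051
  (98 − 96.128)²/96.128 = 0.0365
  (111 − 115.610)²/115.610 = 0.1838
χ² = 0.2337 + 4.4895 + 2.4103 + 0.1445 + 11.3385 + 7.6841 + 0.1051 + 0.0365 + 0.1838 = 26.63

26.63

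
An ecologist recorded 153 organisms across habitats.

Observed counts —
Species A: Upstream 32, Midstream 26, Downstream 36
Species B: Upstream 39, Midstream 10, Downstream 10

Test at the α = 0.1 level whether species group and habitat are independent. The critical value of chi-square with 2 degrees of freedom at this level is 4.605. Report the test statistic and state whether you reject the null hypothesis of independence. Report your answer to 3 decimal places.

15.291; reject H₀

Row totals: 94, 59. Column totals: 71, 36, 46. Grand total N = 153.
Expected counts (row total × column total / N):
  Species A, Upstream: 94×71/153 = 43.6209
  Species A, Midstream: 94×36/153 = 22.1176
  Species A, Downstream: 94×46/153 = 28.2614
  Species B, Upstream: 59×71/153 = 27.3791
  Species B, Midstream: 59×36/153 = 13.8824
  Species B, Downstream: 59×46/153 = 17.7386
Contributions (O − E)²/E:
  (32 − 43.6209)²/43.6209 = 3.0959
  (26 − 22.1176)²/22.1176 = 0.6815
  (36 − 28.2614)²/28.2614 = 2.1190
  (39 − 27.3791)²/27.3791 = 4.9324
  (10 − 13.8824)²/13.8824 = 1.0858
  (10 − 17.7386)²/17.7386 = 3.3760
χ² = 3.0959 + 0.6815 + 2.1190 + 4.9324 + 1.0858 + 3.3760 = 15.291
df = (2−1)(3−1) = 2. Since 15.291 > 4.605, reject the null hypothesis of independence at α = 0.1.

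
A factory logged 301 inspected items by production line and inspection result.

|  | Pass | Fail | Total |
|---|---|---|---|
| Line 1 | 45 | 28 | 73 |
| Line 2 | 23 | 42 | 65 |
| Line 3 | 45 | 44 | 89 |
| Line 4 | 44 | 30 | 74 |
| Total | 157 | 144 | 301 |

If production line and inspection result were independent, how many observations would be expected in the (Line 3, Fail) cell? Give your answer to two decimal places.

Row total (Line 3) = 89; column total (Fail) = 144; grand total N = 301.
Expected count = (row total × column total) / N = 89 × 144 / 301 = 42.58.

42.58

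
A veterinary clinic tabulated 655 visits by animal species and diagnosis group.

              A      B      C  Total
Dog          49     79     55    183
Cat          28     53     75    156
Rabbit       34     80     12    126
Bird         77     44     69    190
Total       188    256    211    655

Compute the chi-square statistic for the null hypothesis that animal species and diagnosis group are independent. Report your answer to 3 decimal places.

82.846

Grand total N = 655.
Expected counts (row total × column total / N):
  Dog, A: 183×188/655 = 52.5252
  Dog, B: 183×256/655 = 71.5237
  Dog, C: 183×211/655 = 58.9511
  Cat, A: 156×188/655 = 44.7756
  Cat, B: 156×256/655 = 60.9710
  Cat, C: 156×211/655 = 50.2534
  Rabbit, A: 126×188/655 = 36.1649
  Rabbit, B: 126×256/655 = 49.2458
  Rabbit, C: 126×211/655 = 40.5893
  Bird, A: 190×188/655 = 54.5344
  Bird, B: 190×256/655 = 74.2595
  Bird, C: 190×211/655 = 61.2061
Contributions (O − E)²/E:
  (49 − 52.5252)²/52.5252 = 0.2366
  (79 − 71.5237)²/71.5237 = 0.7815
  (55 − 58.9511)²/58.9511 = 0.2648
  (28 − 44.7756)²/44.7756 = 6.2851
  (53 − 60.9710)²/60.9710 = 1.0421
  (75 − 50.2534)²/50.2534 = 12.1861
  (34 − 36.1649)²/36.1649 = 0.1296
  (80 − 49.2458)²/49.2458 = 19.2061
  (12 − 40.5893)²/40.5893 = 20.1370
  (77 − 54.5344)²/54.5344 = 9.2548
  (44 − 74.2595)²/74.2595 = 12.3302
  (69 − 61.2061)²/61.2061 = 0.9925
χ² = 0.2366 + 0.7815 + 0.2648 + 6.2851 + 1.0421 + 12.1861 + 0.1296 + 19.2061 + 20.1370 + 9.2548 + 12.3302 + 0.9925 = 82.846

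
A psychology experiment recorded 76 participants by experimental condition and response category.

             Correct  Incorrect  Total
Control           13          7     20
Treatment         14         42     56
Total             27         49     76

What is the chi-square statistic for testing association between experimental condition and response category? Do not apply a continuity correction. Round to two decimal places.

10.29

Grand total N = 76.
Expected counts (row total × column total / N):
  Control, Correct: 20×27/76 = 7.1053
  Control, Incorrect: 20×49/76 = 12.8947
  Treatment, Correct: 56×27/76 = 19.8947
  Treatment, Incorrect: 56×49/76 = 36.1053
Contributions (O − E)²/E:
  (13 − 7.1053)²/7.1053 = 4.8904
  (7 − 12.8947)²/12.8947 = 2.6947
  (14 − 19.8947)²/19.8947 = 1.7466
  (42 − 36.1053)²/36.1053 = 0.9624
χ² = 4.8904 + 2.6947 + 1.7466 + 0.9624 = 10.29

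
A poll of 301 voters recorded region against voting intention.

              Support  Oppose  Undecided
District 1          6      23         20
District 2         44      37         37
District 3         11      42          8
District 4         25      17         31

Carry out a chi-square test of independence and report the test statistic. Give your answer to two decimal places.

42.25

Row totals: 49, 118, 61, 73. Column totals: 86, 119, 96. Grand total N = 301.
Expected counts (row total × column total / N):
  District 1, Support: 49×86/301 = 14.000
  District 1, Oppose: 49×119/301 = 19.372
  District 1, Undecided: 49×96/301 = 15.628
  District 2, Support: 118×86/301 = 33.714
  District 2, Oppose: 118×119/301 = 46.651
  District 2, Undecided: 118×96/301 = 37.635
  District 3, Support: 61×86/301 = 17.429
  District 3, Oppose: 61×119/301 = 24.116
  District 3, Undecided: 61×96/301 = 19.455
  District 4, Support: 73×86/301 = 20.857
  District 4, Oppose: 73×119/301 = 28.860
  District 4, Undecided: 73×96/301 = 23.282
Contributions (O − E)²/E:
  (6 − 14.000)²/14.000 = 4.5714
  (23 − 19.372)²/19.372 = 0.6795
  (20 − 15.628)²/15.628 = 1.2231
  (44 − 33.714)²/33.714 = 3.1382
  (37 − 46.651)²/46.651 = 1.9966
  (37 − 37.635)²/37.635 = 0.0107
  (11 − 17.429)²/17.429 = 2.3715
  (42 − 24.116)²/24.116 = 13.2625
  (8 − 19.455)²/19.455 = 6.7446
  (25 − 20.857)²/20.857 = 0.8230
  (17 − 28.860)²/28.860 = 4.8739
  (31 − 23.282)²/23.282 = 2.5585
χ² = 4.5714 + 0.6795 + 1.2231 + 3.1382 + 1.9966 + 0.0107 + 2.3715 + 13.2625 + 6.7446 + 0.8230 + 4.8739 + 2.5585 = 42.25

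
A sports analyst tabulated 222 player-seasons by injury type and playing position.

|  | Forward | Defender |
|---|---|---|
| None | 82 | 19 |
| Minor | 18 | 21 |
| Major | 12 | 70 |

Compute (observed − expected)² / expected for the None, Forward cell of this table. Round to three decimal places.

18.915

Row total (None) = 101; column total (Forward) = 112; N = 222.
Expected count E = 101 × 112 / 222 = 50.9550.
Contribution = (O − E)²/E = (82 − 50.9550)² / 50.9550 = 18.915.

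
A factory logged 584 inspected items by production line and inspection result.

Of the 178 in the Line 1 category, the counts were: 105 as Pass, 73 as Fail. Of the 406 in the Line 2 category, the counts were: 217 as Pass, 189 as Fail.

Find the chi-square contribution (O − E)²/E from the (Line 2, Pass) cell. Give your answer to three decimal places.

Row total (Line 2) = 406; column total (Pass) = 322; N = 584.
Expected count E = 406 × 322 / 584 = 223.8562.
Contribution = (O − E)²/E = (217 − 223.8562)² / 223.8562 = 0.210.

0.210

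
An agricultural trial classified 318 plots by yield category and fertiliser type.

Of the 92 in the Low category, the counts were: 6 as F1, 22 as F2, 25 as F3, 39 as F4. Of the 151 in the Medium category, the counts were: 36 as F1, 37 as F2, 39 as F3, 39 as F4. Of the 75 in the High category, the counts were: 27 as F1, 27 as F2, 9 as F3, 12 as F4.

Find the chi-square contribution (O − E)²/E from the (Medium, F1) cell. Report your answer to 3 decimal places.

Row total (Medium) = 151; column total (F1) = 69; N = 318.
Expected count E = 151 × 69 / 318 = 32.7642.
Contribution = (O − E)²/E = (36 − 32.7642)² / 32.7642 = 0.320.

0.320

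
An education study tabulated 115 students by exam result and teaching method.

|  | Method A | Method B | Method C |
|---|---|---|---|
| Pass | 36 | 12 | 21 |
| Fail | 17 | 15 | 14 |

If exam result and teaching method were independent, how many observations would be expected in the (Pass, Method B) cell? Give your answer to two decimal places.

16.20

Row total (Pass) = 69; column total (Method B) = 27; grand total N = 115.
Expected count = (row total × column total) / N = 69 × 27 / 115 = 16.20.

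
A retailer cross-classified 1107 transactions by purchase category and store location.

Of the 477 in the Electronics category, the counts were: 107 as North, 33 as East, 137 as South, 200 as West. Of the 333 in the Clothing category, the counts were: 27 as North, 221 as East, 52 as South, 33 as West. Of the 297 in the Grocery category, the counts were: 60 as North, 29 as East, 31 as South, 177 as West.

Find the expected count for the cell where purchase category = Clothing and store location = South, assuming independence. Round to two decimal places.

66.18

Row total (Clothing) = 333; column total (South) = 220; grand total N = 1107.
Expected count = (row total × column total) / N = 333 × 220 / 1107 = 66.18.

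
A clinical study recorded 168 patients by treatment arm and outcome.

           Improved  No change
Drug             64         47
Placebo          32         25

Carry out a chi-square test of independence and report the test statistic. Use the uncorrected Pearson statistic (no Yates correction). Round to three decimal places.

Row totals: 111, 57. Column totals: 96, 72. Grand total N = 168.
Expected counts (row total × column total / N):
  Drug, Improved: 111×96/168 = 63.4286
  Drug, No change: 111×72/168 = 47.5714
  Placebo, Improved: 57×96/168 = 32.5714
  Placebo, No change: 57×72/168 = 24.4286
Contributions (O − E)²/E:
  (64 − 63.4286)²/63.4286 = 0.0051
  (47 − 47.5714)²/47.5714 = 0.0069
  (32 − 32.5714)²/32.5714 = 0.0100
  (25 − 24.4286)²/24.4286 = 0.0134
χ² = 0.0051 + 0.0069 + 0.0100 + 0.0134 = 0.035

0.035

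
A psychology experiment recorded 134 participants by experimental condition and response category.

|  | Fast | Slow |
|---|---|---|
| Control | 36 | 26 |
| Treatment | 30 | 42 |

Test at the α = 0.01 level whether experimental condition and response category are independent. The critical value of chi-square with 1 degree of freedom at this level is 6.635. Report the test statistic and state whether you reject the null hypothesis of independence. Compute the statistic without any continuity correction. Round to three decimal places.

Row totals: 62, 72. Column totals: 66, 68. Grand total N = 134.
Expected counts (row total × column total / N):
  Control, Fast: 62×66/134 = 30.5373
  Control, Slow: 62×68/134 = 31.4627
  Treatment, Fast: 72×66/134 = 35.4627
  Treatment, Slow: 72×68/134 = 36.5373
Contributions (O − E)²/E:
  (36 − 30.5373)²/30.5373 = 0.9772
  (26 − 31.4627)²/31.4627 = 0.9485
  (30 − 35.4627)²/35.4627 = 0.8415
  (42 − 36.5373)²/36.5373 = 0.8167
χ² = 0.9772 + 0.9485 + 0.8415 + 0.8167 = 3.584
df = (2−1)(2−1) = 1. Since 3.584 < 6.635, fail to reject the null hypothesis of independence at α = 0.01.

3.584; fail to reject H₀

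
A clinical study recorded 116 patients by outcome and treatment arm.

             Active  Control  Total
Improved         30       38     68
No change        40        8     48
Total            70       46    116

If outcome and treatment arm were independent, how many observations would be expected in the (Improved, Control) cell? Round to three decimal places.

26.966

Row total (Improved) = 68; column total (Control) = 46; grand total N = 116.
Expected count = (row total × column total) / N = 68 × 46 / 116 = 26.966.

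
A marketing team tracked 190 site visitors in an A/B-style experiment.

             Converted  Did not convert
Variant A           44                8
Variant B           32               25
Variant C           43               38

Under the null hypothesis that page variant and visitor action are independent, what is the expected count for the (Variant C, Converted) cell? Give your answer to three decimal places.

Row total (Variant C) = 81; column total (Converted) = 119; grand total N = 190.
Expected count = (row total × column total) / N = 81 × 119 / 190 = 50.732.

50.732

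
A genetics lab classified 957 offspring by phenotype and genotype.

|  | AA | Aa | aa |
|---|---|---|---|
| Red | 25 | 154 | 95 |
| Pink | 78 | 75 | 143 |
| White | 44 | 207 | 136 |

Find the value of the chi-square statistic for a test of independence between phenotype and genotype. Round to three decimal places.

82.303

Row totals: 274, 296, 387. Column totals: 147, 436, 374. Grand total N = 957.
Expected counts (row total × column total / N):
  Red, AA: 274×147/957 = 42.0878
  Red, Aa: 274×436/957 = 124.8318
  Red, aa: 274×374/957 = 107.0805
  Pink, AA: 296×147/957 = 45.4671
  Pink, Aa: 296×436/957 = 134.8548
  Pink, aa: 296×374/957 = 115.6782
  White, AA: 387×147/957 = 59.4451
  White, Aa: 387×436/957 = 176.3135
  White, aa: 387×374/957 = 151.2414
Contributions (O − E)²/E:
  (25 − 42.0878)²/42.0878 = 6.9377
  (154 − 124.8318)²/124.8318 = 6.8154
  (95 − 107.0805)²/107.0805 = 1.3629
  (78 − 45.4671)²/45.4671 = 23.2781
  (75 − 134.8548)²/134.8548 = 26.5663
  (143 − 115.6782)²/115.6782 = 6.4531
  (44 − 59.4451)²/59.4451 = 4.0130
  (207 − 176.3135)²/176.3135 = 5.3408
  (136 − 151.2414)²/151.2414 = 1.5360
χ² = 6.9377 + 6.8154 + 1.3629 + 23.2781 + 26.5663 + 6.4531 + 4.0130 + 5.3408 + 1.5360 = 82.303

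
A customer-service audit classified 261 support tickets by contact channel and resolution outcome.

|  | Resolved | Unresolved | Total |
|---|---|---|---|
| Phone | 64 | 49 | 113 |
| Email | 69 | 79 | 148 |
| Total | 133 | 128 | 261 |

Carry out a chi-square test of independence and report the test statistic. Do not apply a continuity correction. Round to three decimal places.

2.572

Grand total N = 261.
Expected counts (row total × column total / N):
  Phone, Resolved: 113×133/261 = 57.5824
  Phone, Unresolved: 113×128/261 = 55.4176
  Email, Resolved: 148×133/261 = 75.4176
  Email, Unresolved: 148×128/261 = 72.5824
Contributions (O − E)²/E:
  (64 − 57.5824)²/57.5824 = 0.7152
  (49 − 55.4176)²/55.4176 = 0.7432
  (69 − 75.4176)²/75.4176 = 0.5461
  (79 − 72.5824)²/72.5824 = 0.5674
χ² = 0.7152 + 0.7432 + 0.5461 + 0.5674 = 2.572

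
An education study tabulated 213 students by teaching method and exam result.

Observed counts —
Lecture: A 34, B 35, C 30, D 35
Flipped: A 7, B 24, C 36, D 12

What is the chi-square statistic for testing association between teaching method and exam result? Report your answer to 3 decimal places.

18.675

Row totals: 134, 79. Column totals: 41, 59, 66, 47. Grand total N = 213.
Expected counts (row total × column total / N):
  Lecture, A: 134×41/213 = 25.79343
  Lecture, B: 134×59/213 = 37.11737
  Lecture, C: 134×66/213 = 41.52113
  Lecture, D: 134×47/213 = 29.56808
  Flipped, A: 79×41/213 = 15.20657
  Flipped, B: 79×59/213 = 21.88263
  Flipped, C: 79×66/213 = 24.47887
  Flipped, D: 79×47/213 = 17.43192
Contributions (O − E)²/E:
  (34 − 25.79343)²/25.79343 = 2.6110
  (35 − 37.11737)²/37.11737 = 0.1208
  (30 − 41.52113)²/41.52113 = 3.1968
  (35 − 29.56808)²/29.56808 = 0.9979
  (7 − 15.20657)²/15.20657 = 4.4289
  (24 − 21.88263)²/21.88263 = 0.2049
  (36 − 24.47887)²/24.47887 = 5.4225
  (12 − 17.43192)²/17.43192 = 1.6926
χ² = 2.6110 + 0.1208 + 3.1968 + 0.9979 + 4.4289 + 0.2049 + 5.4225 + 1.6926 = 18.675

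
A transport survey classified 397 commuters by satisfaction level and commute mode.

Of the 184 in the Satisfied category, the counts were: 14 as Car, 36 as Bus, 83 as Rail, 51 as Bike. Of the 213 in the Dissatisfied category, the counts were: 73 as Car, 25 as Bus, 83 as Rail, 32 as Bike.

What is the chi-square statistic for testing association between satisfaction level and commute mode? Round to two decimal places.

Row totals: 184, 213. Column totals: 87, 61, 166, 83. Grand total N = 397.
Expected counts (row total × column total / N):
  Satisfied, Car: 184×87/397 = 40.322
  Satisfied, Bus: 184×61/397 = 28.272
  Satisfied, Rail: 184×166/397 = 76.937
  Satisfied, Bike: 184×83/397 = 38.469
  Dissatisfied, Car: 213×87/397 = 46.678
  Dissatisfied, Bus: 213×61/397 = 32.728
  Dissatisfied, Rail: 213×166/397 = 89.063
  Dissatisfied, Bike: 213×83/397 = 44.531
Contributions (O − E)²/E:
  (14 − 40.322)²/40.322 = 17.1829
  (36 − 28.272)²/28.272 = 2.1124
  (83 − 76.937)²/76.937 = 0.4778
  (51 − 38.469)²/38.469 = 4.0819
  (73 − 46.678)²/46.678 = 14.8431
  (25 − 32.728)²/32.728 = 1.8248
  (83 − 89.063)²/89.063 = 0.4127
  (32 − 44.531)²/44.531 = 3.5262
χ² = 17.1829 + 2.1124 + 0.4778 + 4.0819 + 14.8431 + 1.8248 + 0.4127 + 3.5262 = 44.46

44.46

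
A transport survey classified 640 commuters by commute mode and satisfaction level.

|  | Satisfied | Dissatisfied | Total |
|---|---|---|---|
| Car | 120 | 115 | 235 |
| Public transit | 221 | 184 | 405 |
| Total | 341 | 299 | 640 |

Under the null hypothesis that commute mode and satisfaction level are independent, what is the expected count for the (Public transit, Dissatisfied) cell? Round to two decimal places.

Row total (Public transit) = 405; column total (Dissatisfied) = 299; grand total N = 640.
Expected count = (row total × column total) / N = 405 × 299 / 640 = 189.21.

189.21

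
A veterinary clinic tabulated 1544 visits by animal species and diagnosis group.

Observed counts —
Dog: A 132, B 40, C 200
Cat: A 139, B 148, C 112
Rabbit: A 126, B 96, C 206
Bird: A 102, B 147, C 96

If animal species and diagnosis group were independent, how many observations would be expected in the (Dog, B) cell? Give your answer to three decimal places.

Row total (Dog) = 372; column total (B) = 431; grand total N = 1544.
Expected count = (row total × column total) / N = 372 × 431 / 1544 = 103.842.

103.842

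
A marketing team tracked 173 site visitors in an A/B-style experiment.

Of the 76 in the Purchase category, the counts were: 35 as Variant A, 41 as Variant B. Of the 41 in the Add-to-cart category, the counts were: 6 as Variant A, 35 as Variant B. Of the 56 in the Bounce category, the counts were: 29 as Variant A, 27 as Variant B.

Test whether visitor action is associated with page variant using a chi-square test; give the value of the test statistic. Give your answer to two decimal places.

Row totals: 76, 41, 56. Column totals: 70, 103. Grand total N = 173.
Expected counts (row total × column total / N):
  Purchase, Variant A: 76×70/173 = 30.751
  Purchase, Variant B: 76×103/173 = 45.249
  Add-to-cart, Variant A: 41×70/173 = 16.590
  Add-to-cart, Variant B: 41×103/173 = 24.410
  Bounce, Variant A: 56×70/173 = 22.659
  Bounce, Variant B: 56×103/173 = 33.341
Contributions (O − E)²/E:
  (35 − 30.751)²/30.751 = 0.5871
  (41 − 45.249)²/45.249 = 0.3990
  (6 − 16.590)²/16.590 = 6.7600
  (35 − 24.410)²/24.410 = 4.5944
  (29 − 22.659)²/22.659 = 1.7745
  (27 − 33.341)²/33.341 = 1.2060
χ² = 0.5871 + 0.3990 + 6.7600 + 4.5944 + 1.7745 + 1.2060 = 15.32

15.32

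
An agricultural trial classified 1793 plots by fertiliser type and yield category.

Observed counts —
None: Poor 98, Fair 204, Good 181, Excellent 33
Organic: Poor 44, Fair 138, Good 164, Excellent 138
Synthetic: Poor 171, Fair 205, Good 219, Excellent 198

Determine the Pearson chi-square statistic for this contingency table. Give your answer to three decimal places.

127.256

Row totals: 516, 484, 793. Column totals: 313, 547, 564, 369. Grand total N = 1793.
Expected counts (row total × column total / N):
  None, Poor: 516×313/1793 = 90.0770
  None, Fair: 516×547/1793 = 157.4189
  None, Good: 516×564/1793 = 162.3112
  None, Excellent: 516×369/1793 = 106.1930
  Organic, Poor: 484×313/1793 = 84.4908
  Organic, Fair: 484×547/1793 = 147.6564
  Organic, Good: 484×564/1793 = 152.2454
  Organic, Excellent: 484×369/1793 = 99.6074
  Synthetic, Poor: 793×313/1793 = 138.4322
  Synthetic, Fair: 793×547/1793 = 241.9247
  Synthetic, Good: 793×564/1793 = 249.4434
  Synthetic, Excellent: 793×369/1793 = 163.1997
Contributions (O − E)²/E:
  (98 − 90.0770)²/90.0770 = 0.6969
  (204 − 157.4189)²/157.4189 = 13.7836
  (181 − 162.3112)²/162.3112 = 2.1519
  (33 − 106.1930)²/106.1930 = 50.4479
  (44 − 84.4908)²/84.4908 = 19.4045
  (138 − 147.6564)²/147.6564 = 0.6315
  (164 − 152.2454)²/152.2454 = 0.9076
  (138 − 99.6074)²/99.6074 = 14.7980
  (171 − 138.4322)²/138.4322 = 7.6620
  (205 − 241.9247)²/241.9247 = 5.6358
  (219 − 249.4434)²/249.4434 = 3.7155
  (198 − 163.1997)²/163.1997 = 7.4207
χ² = 0.6969 + 13.7836 + 2.1519 + 50.4479 + 19.4045 + 0.6315 + 0.9076 + 14.7980 + 7.6620 + 5.6358 + 3.7155 + 7.4207 = 127.256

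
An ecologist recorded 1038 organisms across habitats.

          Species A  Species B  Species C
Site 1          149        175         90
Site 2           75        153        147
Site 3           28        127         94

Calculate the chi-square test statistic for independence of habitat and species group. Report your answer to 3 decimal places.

69.924

Row totals: 414, 375, 249. Column totals: 252, 455, 331. Grand total N = 1038.
Expected counts (row total × column total / N):
  Site 1, Species A: 414×252/1038 = 100.5087
  Site 1, Species B: 414×455/1038 = 181.4740
  Site 1, Species C: 414×331/1038 = 132.0173
  Site 2, Species A: 375×252/1038 = 91.0405
  Site 2, Species B: 375×455/1038 = 164.3786
  Site 2, Species C: 375×331/1038 = 119.5809
  Site 3, Species A: 249×252/1038 = 60.4509
  Site 3, Species B: 249×455/1038 = 109.1474
  Site 3, Species C: 249×331/1038 = 79.4017
Contributions (O − E)²/E:
  (149 − 100.5087)²/100.5087 = 23.3951
  (175 − 181.4740)²/181.4740 = 0.2310
  (90 − 132.0173)²/132.0173 = 13.3729
  (75 − 91.0405)²/91.0405 = 2.8262
  (153 − 164.3786)²/164.3786 = 0.7876
  (147 − 119.5809)²/119.5809 = 6.2870
  (28 − 60.4509)²/60.4509 = 17.4201
  (127 − 109.1474)²/109.1474 = 2.9200
  (94 − 79.4017)²/79.4017 = 2.6840
χ² = 23.3951 + 0.2310 + 13.3729 + 2.8262 + 0.7876 + 6.2870 + 17.4201 + 2.9200 + 2.6840 = 69.924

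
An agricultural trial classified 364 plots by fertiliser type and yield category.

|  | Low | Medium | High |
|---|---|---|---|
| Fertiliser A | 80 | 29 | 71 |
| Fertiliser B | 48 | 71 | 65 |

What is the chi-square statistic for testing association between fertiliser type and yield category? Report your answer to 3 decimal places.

25.864

Row totals: 180, 184. Column totals: 128, 100, 136. Grand total N = 364.
Expected counts (row total × column total / N):
  Fertiliser A, Low: 180×128/364 = 63.2967
  Fertiliser A, Medium: 180×100/364 = 49.4505
  Fertiliser A, High: 180×136/364 = 67.2527
  Fertiliser B, Low: 184×128/364 = 64.7033
  Fertiliser B, Medium: 184×100/364 = 50.5495
  Fertiliser B, High: 184×136/364 = 68.7473
Contributions (O − E)²/E:
  (80 − 63.2967)²/63.2967 = 4.4078
  (29 − 49.4505)²/49.4505 = 8.4574
  (71 − 67.2527)²/67.2527 = 0.2088
  (48 − 64.7033)²/64.7033 = 4.3120
  (71 − 50.5495)²/50.5495 = 8.2735
  (65 − 68.7473)²/68.7473 = 0.2043
χ² = 4.4078 + 8.4574 + 0.2088 + 4.3120 + 8.2735 + 0.2043 = 25.864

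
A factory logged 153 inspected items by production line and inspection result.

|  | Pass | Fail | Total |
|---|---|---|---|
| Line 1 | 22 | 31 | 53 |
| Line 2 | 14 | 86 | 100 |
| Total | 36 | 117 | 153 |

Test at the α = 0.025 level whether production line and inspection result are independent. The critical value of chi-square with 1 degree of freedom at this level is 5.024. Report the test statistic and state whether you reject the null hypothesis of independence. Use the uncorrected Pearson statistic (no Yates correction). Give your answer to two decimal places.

Grand total N = 153.
Expected counts (row total × column total / N):
  Line 1, Pass: 53×36/153 = 12.471
  Line 1, Fail: 53×117/153 = 40.529
  Line 2, Pass: 100×36/153 = 23.529
  Line 2, Fail: 100×117/153 = 76.471
Contributions (O − E)²/E:
  (22 − 12.471)²/12.471 = 7.2810
  (31 − 40.529)²/40.529 = 2.2404
  (14 − 23.529)²/23.529 = 3.8591
  (86 − 76.471)²/76.471 = 1.1874
χ² = 7.2810 + 2.2404 + 3.8591 + 1.1874 = 14.57
df = (2−1)(2−1) = 1. Since 14.57 > 5.024, reject the null hypothesis of independence at α = 0.025.

14.57; reject H₀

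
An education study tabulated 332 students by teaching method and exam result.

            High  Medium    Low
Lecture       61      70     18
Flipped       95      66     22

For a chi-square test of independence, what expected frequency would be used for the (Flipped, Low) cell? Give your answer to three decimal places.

22.048

Row total (Flipped) = 183; column total (Low) = 40; grand total N = 332.
Expected count = (row total × column total) / N = 183 × 40 / 332 = 22.048.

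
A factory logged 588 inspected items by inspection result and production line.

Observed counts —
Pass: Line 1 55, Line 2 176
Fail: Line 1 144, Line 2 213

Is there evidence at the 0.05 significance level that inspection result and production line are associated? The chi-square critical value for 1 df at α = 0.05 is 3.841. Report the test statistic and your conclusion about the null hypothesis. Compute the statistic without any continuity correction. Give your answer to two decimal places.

17.11; reject H₀

Row totals: 231, 357. Column totals: 199, 389. Grand total N = 588.
Expected counts (row total × column total / N):
  Pass, Line 1: 231×199/588 = 78.179
  Pass, Line 2: 231×389/588 = 152.821
  Fail, Line 1: 357×199/588 = 120.821
  Fail, Line 2: 357×389/588 = 236.179
Contributions (O − E)²/E:
  (55 − 78.179)²/78.179 = 6.8723
  (176 − 152.821)²/152.821 = 3.5157
  (144 − 120.821)²/120.821 = 4.4468
  (213 − 236.179)²/236.179 = 2.2748
χ² = 6.8723 + 3.5157 + 4.4468 + 2.2748 = 17.11
df = (2−1)(2−1) = 1. Since 17.11 > 3.841, reject the null hypothesis of independence at α = 0.05.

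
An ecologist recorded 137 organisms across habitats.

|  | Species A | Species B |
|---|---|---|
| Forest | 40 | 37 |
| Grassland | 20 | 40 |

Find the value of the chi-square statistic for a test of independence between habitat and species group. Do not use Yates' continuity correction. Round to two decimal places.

4.75

Row totals: 77, 60. Column totals: 60, 77. Grand total N = 137.
Expected counts (row total × column total / N):
  Forest, Species A: 77×60/137 = 33.723
  Forest, Species B: 77×77/137 = 43.277
  Grassland, Species A: 60×60/137 = 26.277
  Grassland, Species B: 60×77/137 = 33.723
Contributions (O − E)²/E:
  (40 − 33.723)²/33.723 = 1.1684
  (37 − 43.277)²/43.277 = 0.9104
  (20 − 26.277)²/26.277 = 1.4994
  (40 − 33.723)²/33.723 = 1.1684
χ² = 1.1684 + 0.9104 + 1.4994 + 1.1684 = 4.75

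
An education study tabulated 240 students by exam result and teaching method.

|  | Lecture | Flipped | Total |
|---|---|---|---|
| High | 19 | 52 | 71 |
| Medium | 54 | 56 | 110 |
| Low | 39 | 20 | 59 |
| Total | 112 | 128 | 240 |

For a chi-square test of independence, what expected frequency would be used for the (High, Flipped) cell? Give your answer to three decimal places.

37.867

Row total (High) = 71; column total (Flipped) = 128; grand total N = 240.
Expected count = (row total × column total) / N = 71 × 128 / 240 = 37.867.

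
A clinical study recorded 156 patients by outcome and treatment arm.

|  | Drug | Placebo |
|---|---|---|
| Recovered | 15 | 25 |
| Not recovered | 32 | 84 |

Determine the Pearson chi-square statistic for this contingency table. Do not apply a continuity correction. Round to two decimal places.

Row totals: 40, 116. Column totals: 47, 109. Grand total N = 156.
Expected counts (row total × column total / N):
  Recovered, Drug: 40×47/156 = 12.051
  Recovered, Placebo: 40×109/156 = 27.949
  Not recovered, Drug: 116×47/156 = 34.949
  Not recovered, Placebo: 116×109/156 = 81.051
Contributions (O − E)²/E:
  (15 − 12.051)²/12.051 = 0.7216
  (25 − 27.949)²/27.949 = 0.3112
  (32 − 34.949)²/34.949 = 0.2488
  (84 − 81.051)²/81.051 = 0.1073
χ² = 0.7216 + 0.3112 + 0.2488 + 0.1073 = 1.39

1.39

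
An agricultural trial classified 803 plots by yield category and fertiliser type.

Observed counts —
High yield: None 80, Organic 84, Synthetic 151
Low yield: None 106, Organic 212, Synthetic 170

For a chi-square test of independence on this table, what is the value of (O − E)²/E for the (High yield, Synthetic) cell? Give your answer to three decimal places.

Row total (High yield) = 315; column total (Synthetic) = 321; N = 803.
Expected count E = 315 × 321 / 803 = 125.9215.
Contribution = (O − E)²/E = (151 − 125.9215)² / 125.9215 = 4.995.

4.995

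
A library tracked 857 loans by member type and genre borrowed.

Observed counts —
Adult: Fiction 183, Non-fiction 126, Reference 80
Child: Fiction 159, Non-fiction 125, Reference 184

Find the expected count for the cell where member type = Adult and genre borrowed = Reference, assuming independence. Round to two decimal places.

Row total (Adult) = 389; column total (Reference) = 264; grand total N = 857.
Expected count = (row total × column total) / N = 389 × 264 / 857 = 119.83.

119.83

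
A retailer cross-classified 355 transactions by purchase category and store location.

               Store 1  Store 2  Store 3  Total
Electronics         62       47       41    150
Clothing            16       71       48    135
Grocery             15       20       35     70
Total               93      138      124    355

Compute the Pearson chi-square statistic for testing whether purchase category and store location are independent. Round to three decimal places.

Grand total N = 355.
Expected counts (row total × column total / N):
  Electronics, Store 1: 150×93/355 = 39.2958
  Electronics, Store 2: 150×138/355 = 58.3099
  Electronics, Store 3: 150×124/355 = 52.3944
  Clothing, Store 1: 135×93/355 = 35.3662
  Clothing, Store 2: 135×138/355 = 52.4789
  Clothing, Store 3: 135×124/355 = 47.1549
  Grocery, Store 1: 70×93/355 = 18.3380
  Grocery, Store 2: 70×138/355 = 27.2113
  Grocery, Store 3: 70×124/355 = 24.4507
Contributions (O − E)²/E:
  (62 − 39.2958)²/39.2958 = 13.1180
  (47 − 58.3099)²/58.3099 = 2.1937
  (41 − 52.3944)²/52.3944 = 2.4780
  (16 − 35.3662)²/35.3662 = 10.6047
  (71 − 52.4789)²/52.4789 = 6.5366
  (48 − 47.1549)²/47.1549 = 0.0151
  (15 − 18.3380)²/18.3380 = 0.6076
  (20 − 27.2113)²/27.2113 = 1.9111
  (35 − 24.4507)²/24.4507 = 4.5515
χ² = 13.1180 + 2.1937 + 2.4780 + 10.6047 + 6.5366 + 0.0151 + 0.6076 + 1.9111 + 4.5515 = 42.016

42.016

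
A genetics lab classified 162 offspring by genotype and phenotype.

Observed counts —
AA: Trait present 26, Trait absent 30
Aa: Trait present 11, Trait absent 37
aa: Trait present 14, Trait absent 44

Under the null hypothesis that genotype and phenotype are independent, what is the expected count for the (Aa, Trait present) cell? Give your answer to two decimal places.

15.11

Row total (Aa) = 48; column total (Trait present) = 51; grand total N = 162.
Expected count = (row total × column total) / N = 48 × 51 / 162 = 15.11.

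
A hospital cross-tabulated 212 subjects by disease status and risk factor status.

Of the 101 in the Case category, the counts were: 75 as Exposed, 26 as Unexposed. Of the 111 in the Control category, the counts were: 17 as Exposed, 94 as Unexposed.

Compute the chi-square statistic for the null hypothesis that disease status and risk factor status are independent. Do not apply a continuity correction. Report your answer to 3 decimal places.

Row totals: 101, 111. Column totals: 92, 120. Grand total N = 212.
Expected counts (row total × column total / N):
  Case, Exposed: 101×92/212 = 43.8302
  Case, Unexposed: 101×120/212 = 57.1698
  Control, Exposed: 111×92/212 = 48.1698
  Control, Unexposed: 111×120/212 = 62.8302
Contributions (O − E)²/E:
  (75 − 43.8302)²/43.8302 = 22.1664
  (26 − 57.1698)²/57.1698 = 16.9942
  (17 − 48.1698)²/48.1698 = 20.1694
  (94 − 62.8302)²/62.8302 = 15.4632
χ² = 22.1664 + 16.9942 + 20.1694 + 15.4632 = 74.793

74.793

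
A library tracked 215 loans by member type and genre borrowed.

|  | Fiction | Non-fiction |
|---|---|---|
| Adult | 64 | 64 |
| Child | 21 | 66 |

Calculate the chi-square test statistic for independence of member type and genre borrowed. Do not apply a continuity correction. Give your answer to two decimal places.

14.49

Row totals: 128, 87. Column totals: 85, 130. Grand total N = 215.
Expected counts (row total × column total / N):
  Adult, Fiction: 128×85/215 = 50.605
  Adult, Non-fiction: 128×130/215 = 77.395
  Child, Fiction: 87×85/215 = 34.395
  Child, Non-fiction: 87×130/215 = 52.605
Contributions (O − E)²/E:
  (64 − 50.605)²/50.605 = 3.5456
  (64 − 77.395)²/77.395 = 2.3183
  (21 − 34.395)²/34.395 = 5.2166
  (66 − 52.605)²/52.605 = 3.4108
χ² = 3.5456 + 2.3183 + 5.2166 + 3.4108 = 14.49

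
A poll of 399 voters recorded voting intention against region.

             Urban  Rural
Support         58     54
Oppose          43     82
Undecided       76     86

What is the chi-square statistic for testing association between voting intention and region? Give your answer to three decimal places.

Row totals: 112, 125, 162. Column totals: 177, 222. Grand total N = 399.
Expected counts (row total × column total / N):
  Support, Urban: 112×177/399 = 49.6842
  Support, Rural: 112×222/399 = 62.3158
  Oppose, Urban: 125×177/399 = 55.4511
  Oppose, Rural: 125×222/399 = 69.5489
  Undecided, Urban: 162×177/399 = 71.8647
  Undecided, Rural: 162×222/399 = 90.1353
Contributions (O − E)²/E:
  (58 − 49.6842)²/49.6842 = 1.3918
  (54 − 62.3158)²/62.3158 = 1.1097
  (43 − 55.4511)²/55.4511 = 2.7958
  (82 − 69.5489)²/69.5489 = 2.2291
  (76 − 71.8647)²/71.8647 = 0.2380
  (86 − 90.1353)²/90.1353 = 0.1897
χ² = 1.3918 + 1.1097 + 2.7958 + 2.2291 + 0.2380 + 0.1897 = 7.954

7.954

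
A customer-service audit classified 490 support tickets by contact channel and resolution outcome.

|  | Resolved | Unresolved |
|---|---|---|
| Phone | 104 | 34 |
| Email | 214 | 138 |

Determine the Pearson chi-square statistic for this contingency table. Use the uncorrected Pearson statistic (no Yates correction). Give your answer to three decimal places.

Row totals: 138, 352. Column totals: 318, 172. Grand total N = 490.
Expected counts (row total × column total / N):
  Phone, Resolved: 138×318/490 = 89.5592
  Phone, Unresolved: 138×172/490 = 48.4408
  Email, Resolved: 352×318/490 = 228.4408
  Email, Unresolved: 352×172/490 = 123.5592
Contributions (O − E)²/E:
  (104 − 89.5592)²/89.5592 = 2.3285
  (34 − 48.4408)²/48.4408 = 4.3050
  (214 − 228.4408)²/228.4408 = 0.9129
  (138 − 123.5592)²/123.5592 = 1.6877
χ² = 2.3285 + 4.3050 + 0.9129 + 1.6877 = 9.234

9.234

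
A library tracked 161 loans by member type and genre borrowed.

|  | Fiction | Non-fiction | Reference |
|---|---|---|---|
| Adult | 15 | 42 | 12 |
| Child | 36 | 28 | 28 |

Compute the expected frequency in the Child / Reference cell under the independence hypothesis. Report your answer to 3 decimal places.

22.857

Row total (Child) = 92; column total (Reference) = 40; grand total N = 161.
Expected count = (row total × column total) / N = 92 × 40 / 161 = 22.857.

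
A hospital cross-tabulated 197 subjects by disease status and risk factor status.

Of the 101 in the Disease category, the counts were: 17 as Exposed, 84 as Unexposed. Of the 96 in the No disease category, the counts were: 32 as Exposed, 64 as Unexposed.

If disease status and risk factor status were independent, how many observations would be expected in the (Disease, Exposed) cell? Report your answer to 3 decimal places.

Row total (Disease) = 101; column total (Exposed) = 49; grand total N = 197.
Expected count = (row total × column total) / N = 101 × 49 / 197 = 25.122.

25.122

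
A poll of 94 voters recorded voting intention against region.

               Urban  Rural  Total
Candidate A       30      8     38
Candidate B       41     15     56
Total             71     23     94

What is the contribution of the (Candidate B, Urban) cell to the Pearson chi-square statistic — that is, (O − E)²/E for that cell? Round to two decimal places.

Row total (Candidate B) = 56; column total (Urban) = 71; N = 94.
Expected count E = 56 × 71 / 94 = 42.298.
Contribution = (O − E)²/E = (41 − 42.298)² / 42.298 = 0.04.

0.04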